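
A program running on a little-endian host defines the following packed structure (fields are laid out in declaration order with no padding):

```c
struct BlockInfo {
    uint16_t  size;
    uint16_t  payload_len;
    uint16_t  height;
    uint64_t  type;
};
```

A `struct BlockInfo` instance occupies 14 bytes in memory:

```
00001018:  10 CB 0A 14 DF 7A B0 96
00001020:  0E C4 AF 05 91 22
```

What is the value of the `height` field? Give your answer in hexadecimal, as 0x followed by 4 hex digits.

0x7ADF

`height` follows `size` (2 B), `payload_len` (2 B), so it starts at offset 2 + 2 = 4 and occupies 2 bytes.
Bytes at offsets 4..5: DF 7A.
Little-endian: lowest address holds the least-significant byte.
Reassemble most-significant byte first: 7A DF → 0x7ADF.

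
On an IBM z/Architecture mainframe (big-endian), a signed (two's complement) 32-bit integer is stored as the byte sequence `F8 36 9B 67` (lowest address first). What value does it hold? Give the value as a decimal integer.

-130639001

Big-endian stores the most-significant byte at the lowest address.
The bytes are already most-significant first: 0xF8369B67.
Top bit is set, so as a signed 32-bit value this is 0xF8369B67 − 2^32 = -130639001.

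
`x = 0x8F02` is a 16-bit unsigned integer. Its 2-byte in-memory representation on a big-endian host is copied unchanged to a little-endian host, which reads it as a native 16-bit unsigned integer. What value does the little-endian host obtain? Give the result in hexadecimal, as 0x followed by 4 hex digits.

Stored big-endian, the bytes at ascending addresses are 8F 02.
Read back as little-endian, the first byte is least significant, giving 0x028F.

0x028F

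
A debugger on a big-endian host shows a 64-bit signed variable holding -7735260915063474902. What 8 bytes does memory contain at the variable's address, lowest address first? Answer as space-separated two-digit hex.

94 A6 D5 2E 50 AD B5 2A

Two's complement of -7735260915063474902 in 64 bits: 7735260915063474902 = 0x6B592AD1AF524AD6; invert → 0x94A6D52E50ADB529; add 1 → 0x94A6D52E50ADB52A.
Split into bytes (most-significant first): 94 A6 D5 2E 50 AD B5 2A.
Big-endian stores the most-significant byte at the lowest address.
So the memory order matches the most-significant-first order: 94 A6 D5 2E 50 AD B5 2A.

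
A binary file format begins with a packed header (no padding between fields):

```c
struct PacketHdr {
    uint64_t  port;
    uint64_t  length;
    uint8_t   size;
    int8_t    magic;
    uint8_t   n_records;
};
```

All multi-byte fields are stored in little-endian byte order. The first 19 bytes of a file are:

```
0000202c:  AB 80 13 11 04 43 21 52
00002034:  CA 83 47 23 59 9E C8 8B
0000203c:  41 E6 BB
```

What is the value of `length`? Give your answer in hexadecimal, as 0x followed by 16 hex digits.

`length` follows `port` (8 bytes), so it starts at byte offset 8 and occupies 8 bytes.
Bytes at offsets 8..15: CA 83 47 23 59 9E C8 8B.
Little-endian: lowest address holds the least-significant byte.
Reassemble most-significant byte first: 8B C8 9E 59 23 47 83 CA → 0x8BC89E59234783CA.

0x8BC89E59234783CA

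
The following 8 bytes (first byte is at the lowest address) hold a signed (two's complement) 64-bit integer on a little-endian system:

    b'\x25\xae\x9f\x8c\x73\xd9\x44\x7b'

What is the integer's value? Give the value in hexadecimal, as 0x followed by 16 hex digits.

0x7B44D9738C9FAE25

Little-endian stores the least-significant byte at the lowest address.
Reassemble most-significant byte first: 7B 44 D9 73 8C 9F AE 25 → 0x7B44D9738C9FAE25.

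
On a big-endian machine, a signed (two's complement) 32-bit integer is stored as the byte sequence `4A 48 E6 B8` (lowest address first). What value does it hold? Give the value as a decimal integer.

1246291640

Big-endian: lowest address holds the most-significant byte.
The bytes are already most-significant first: 0x4A48E6B8.
0x4A48E6B8 = 1246291640.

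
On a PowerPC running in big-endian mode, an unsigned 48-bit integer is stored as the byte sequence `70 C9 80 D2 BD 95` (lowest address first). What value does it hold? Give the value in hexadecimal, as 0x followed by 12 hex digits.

In big-endian order the high byte comes first in memory.
The bytes are already most-significant first: 0x70C980D2BD95.

0x70C980D2BD95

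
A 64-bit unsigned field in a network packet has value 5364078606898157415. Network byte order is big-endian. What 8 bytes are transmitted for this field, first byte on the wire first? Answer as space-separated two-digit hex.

5364078606898157415 in hexadecimal, padded to 64 bits, is 0x4A710912A76FD767.
Split into bytes (most-significant first): 4A 71 09 12 A7 6F D7 67.
Big-endian: lowest address holds the most-significant byte.
So the memory order matches the most-significant-first order: 4A 71 09 12 A7 6F D7 67.

4A 71 09 12 A7 6F D7 67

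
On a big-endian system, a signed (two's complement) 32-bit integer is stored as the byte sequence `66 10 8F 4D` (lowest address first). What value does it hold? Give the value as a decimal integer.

1712361293

In big-endian order the high byte comes first in memory.
The bytes are already most-significant first: 0x66108F4D.
0x66108F4D = 1712361293.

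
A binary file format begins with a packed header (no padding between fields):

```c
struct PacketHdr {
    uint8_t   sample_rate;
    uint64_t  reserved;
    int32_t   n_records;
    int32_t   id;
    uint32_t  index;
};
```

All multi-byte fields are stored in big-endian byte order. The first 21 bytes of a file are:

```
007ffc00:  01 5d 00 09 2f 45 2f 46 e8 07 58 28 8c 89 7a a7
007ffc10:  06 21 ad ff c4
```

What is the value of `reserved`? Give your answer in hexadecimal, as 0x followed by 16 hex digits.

`reserved` follows `sample_rate` (1 byte), so it starts at byte offset 1 and occupies 8 bytes.
Bytes at offsets 1..8: 5D 00 09 2F 45 2F 46 E8.
In big-endian order the high byte comes first in memory.
The bytes are already most-significant first: 0x5D00092F452F46E8.

0x5D00092F452F46E8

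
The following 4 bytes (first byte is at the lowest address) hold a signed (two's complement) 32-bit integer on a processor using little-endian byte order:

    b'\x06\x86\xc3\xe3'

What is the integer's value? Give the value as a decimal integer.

Little-endian: lowest address holds the least-significant byte.
Reassemble most-significant byte first: E3 C3 86 06 → 0xE3C38606.
Top bit is set, so as a signed 32-bit value this is 0xE3C38606 − 2^32 = -473725434.

-473725434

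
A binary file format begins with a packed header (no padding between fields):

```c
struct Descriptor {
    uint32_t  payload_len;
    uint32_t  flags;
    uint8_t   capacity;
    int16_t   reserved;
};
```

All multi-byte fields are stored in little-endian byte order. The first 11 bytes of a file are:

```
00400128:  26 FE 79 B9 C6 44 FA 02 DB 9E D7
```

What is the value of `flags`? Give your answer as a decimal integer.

49956038

`flags` follows `payload_len` (4 bytes), so it starts at byte offset 4 and occupies 4 bytes.
Bytes at offsets 4..7: C6 44 FA 02.
Little-endian stores the least-significant byte at the lowest address.
Reassemble most-significant byte first: 02 FA 44 C6 → 0x02FA44C6.
0x02FA44C6 = 49956038.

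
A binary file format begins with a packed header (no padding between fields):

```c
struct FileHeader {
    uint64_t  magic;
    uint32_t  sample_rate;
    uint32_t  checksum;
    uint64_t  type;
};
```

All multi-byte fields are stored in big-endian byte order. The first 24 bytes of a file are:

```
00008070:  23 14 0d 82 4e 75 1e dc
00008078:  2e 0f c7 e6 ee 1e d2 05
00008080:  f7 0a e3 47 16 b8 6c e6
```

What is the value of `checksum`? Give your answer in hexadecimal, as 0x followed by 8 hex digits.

0xEE1ED205

`checksum` follows `magic` (8 B), `sample_rate` (4 B), so it starts at offset 8 + 4 = 12 and occupies 4 bytes.
Bytes at offsets 12..15: EE 1E D2 05.
Big-endian stores the most-significant byte at the lowest address.
The bytes are already most-significant first: 0xEE1ED205.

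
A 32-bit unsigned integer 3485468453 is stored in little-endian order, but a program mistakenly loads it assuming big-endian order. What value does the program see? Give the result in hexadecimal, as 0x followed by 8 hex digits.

0x2507C0CF

3485468453 in 32-bit hexadecimal is 0xCFC00725.
Stored little-endian, the bytes at ascending addresses are 25 07 C0 CF.
Read back as big-endian, the last byte is least significant, giving 0x2507C0CF.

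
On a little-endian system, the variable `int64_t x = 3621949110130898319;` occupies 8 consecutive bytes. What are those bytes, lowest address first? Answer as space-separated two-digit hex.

3621949110130898319 in hexadecimal, padded to 64 bits, is 0x3243BF8697E4F58F.
Split into bytes (most-significant first): 32 43 BF 86 97 E4 F5 8F.
Little-endian stores the least-significant byte at the lowest address.
So at ascending addresses the bytes are 8F F5 E4 97 86 BF 43 32.

8F F5 E4 97 86 BF 43 32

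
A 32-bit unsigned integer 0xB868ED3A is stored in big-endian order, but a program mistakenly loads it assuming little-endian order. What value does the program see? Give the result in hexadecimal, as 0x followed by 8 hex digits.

Stored big-endian, the bytes at ascending addresses are B8 68 ED 3A.
Read back as little-endian, the first byte is least significant, giving 0x3AED68B8.

0x3AED68B8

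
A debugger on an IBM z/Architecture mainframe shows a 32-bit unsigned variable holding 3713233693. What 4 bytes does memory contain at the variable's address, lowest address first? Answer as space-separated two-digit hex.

DD 53 73 1D

3713233693 in hexadecimal, padded to 32 bits, is 0xDD53731D.
Split into bytes (most-significant first): DD 53 73 1D.
In big-endian order the high byte comes first in memory.
So the memory order matches the most-significant-first order: DD 53 73 1D.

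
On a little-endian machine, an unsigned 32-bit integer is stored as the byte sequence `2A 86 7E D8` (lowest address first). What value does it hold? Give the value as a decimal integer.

3632170538

Little-endian: lowest address holds the least-significant byte.
Reassemble most-significant byte first: D8 7E 86 2A → 0xD87E862A.
0xD87E862A = 3632170538.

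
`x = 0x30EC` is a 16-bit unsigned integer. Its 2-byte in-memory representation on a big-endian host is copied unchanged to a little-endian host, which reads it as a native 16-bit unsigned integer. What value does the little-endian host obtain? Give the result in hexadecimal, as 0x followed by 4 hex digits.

0xEC30

Stored big-endian, the bytes at ascending addresses are 30 EC.
Read back as little-endian, the first byte is least significant, giving 0xEC30.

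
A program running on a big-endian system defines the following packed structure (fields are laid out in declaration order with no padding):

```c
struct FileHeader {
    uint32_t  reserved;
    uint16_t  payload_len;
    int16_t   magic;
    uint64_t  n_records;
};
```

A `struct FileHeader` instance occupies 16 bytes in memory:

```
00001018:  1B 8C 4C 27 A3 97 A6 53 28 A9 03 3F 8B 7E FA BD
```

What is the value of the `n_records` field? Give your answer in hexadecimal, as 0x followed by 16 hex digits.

`n_records` follows `reserved` (4 B), `payload_len` (2 B), `magic` (2 B), so it starts at offset 4 + 2 + 2 = 8 and occupies 8 bytes.
Bytes at offsets 8..15: 28 A9 03 3F 8B 7E FA BD.
Big-endian stores the most-significant byte at the lowest address.
The bytes are already most-significant first: 0x28A9033F8B7EFABD.

0x28A9033F8B7EFABD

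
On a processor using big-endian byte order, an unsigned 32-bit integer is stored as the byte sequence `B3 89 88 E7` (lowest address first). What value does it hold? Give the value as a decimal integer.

3012135143

Big-endian stores the most-significant byte at the lowest address.
The bytes are already most-significant first: 0xB38988E7.
0xB38988E7 = 3012135143.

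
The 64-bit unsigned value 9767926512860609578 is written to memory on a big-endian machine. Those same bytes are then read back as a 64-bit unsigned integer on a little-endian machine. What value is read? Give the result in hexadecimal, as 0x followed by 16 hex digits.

9767926512860609578 in 64-bit hexadecimal is 0x878EA569272D3C2A.
Stored big-endian, the bytes at ascending addresses are 87 8E A5 69 27 2D 3C 2A.
Read back as little-endian, the first byte is least significant, giving 0x2A3C2D2769A58E87.

0x2A3C2D2769A58E87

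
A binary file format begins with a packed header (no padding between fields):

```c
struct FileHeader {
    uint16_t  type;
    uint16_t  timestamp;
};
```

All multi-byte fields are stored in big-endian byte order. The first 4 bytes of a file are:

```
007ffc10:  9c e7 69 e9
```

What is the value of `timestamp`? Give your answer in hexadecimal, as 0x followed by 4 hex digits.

0x69E9

`timestamp` follows `type` (2 bytes), so it starts at byte offset 2 and occupies 2 bytes.
Bytes at offsets 2..3: 69 E9.
Big-endian stores the most-significant byte at the lowest address.
The bytes are already most-significant first: 0x69E9.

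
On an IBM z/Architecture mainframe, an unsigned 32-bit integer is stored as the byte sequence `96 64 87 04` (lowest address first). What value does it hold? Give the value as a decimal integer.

2523170564

Big-endian: lowest address holds the most-significant byte.
The bytes are already most-significant first: 0x96648704.
0x96648704 = 2523170564.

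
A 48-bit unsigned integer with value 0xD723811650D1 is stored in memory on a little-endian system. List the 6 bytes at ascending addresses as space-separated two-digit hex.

Split into bytes (most-significant first): D7 23 81 16 50 D1.
Little-endian: lowest address holds the least-significant byte.
So at ascending addresses the bytes are D1 50 16 81 23 D7.

D1 50 16 81 23 D7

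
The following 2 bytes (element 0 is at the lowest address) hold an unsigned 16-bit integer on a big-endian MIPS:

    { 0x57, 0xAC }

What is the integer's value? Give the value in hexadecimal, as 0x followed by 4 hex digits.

0x57AC

In big-endian order the high byte comes first in memory.
The bytes are already most-significant first: 0x57AC.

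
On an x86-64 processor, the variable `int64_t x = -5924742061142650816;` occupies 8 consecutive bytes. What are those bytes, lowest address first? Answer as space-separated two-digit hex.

Two's complement of -5924742061142650816 in 64 bits: 5924742061142650816 = 0x5238E98394392FC0; invert → 0xADC7167C6BC6D03F; add 1 → 0xADC7167C6BC6D040.
Split into bytes (most-significant first): AD C7 16 7C 6B C6 D0 40.
Little-endian: lowest address holds the least-significant byte.
So at ascending addresses the bytes are 40 D0 C6 6B 7C 16 C7 AD.

40 D0 C6 6B 7C 16 C7 AD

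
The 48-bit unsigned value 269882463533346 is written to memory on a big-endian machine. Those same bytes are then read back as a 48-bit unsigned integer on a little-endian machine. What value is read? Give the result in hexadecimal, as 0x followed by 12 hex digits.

269882463533346 in 48-bit hexadecimal is 0xF574E85EB922.
Stored big-endian, the bytes at ascending addresses are F5 74 E8 5E B9 22.
Read back as little-endian, the first byte is least significant, giving 0x22B95EE874F5.

0x22B95EE874F5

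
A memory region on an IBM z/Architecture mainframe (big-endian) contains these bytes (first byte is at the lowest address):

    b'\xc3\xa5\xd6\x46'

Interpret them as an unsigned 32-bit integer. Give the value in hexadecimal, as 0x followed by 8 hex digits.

In big-endian order the high byte comes first in memory.
The bytes are already most-significant first: 0xC3A5D646.

0xC3A5D646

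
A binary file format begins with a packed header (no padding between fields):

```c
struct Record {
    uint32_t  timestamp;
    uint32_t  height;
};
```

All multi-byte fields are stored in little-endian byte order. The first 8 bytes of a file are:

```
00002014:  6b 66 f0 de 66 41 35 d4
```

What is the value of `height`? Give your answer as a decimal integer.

`height` follows `timestamp` (4 bytes), so it starts at byte offset 4 and occupies 4 bytes.
Bytes at offsets 4..7: 66 41 35 D4.
Little-endian: lowest address holds the least-significant byte.
Reassemble most-significant byte first: D4 35 41 66 → 0xD4354166.
0xD4354166 = 3560259942.

3560259942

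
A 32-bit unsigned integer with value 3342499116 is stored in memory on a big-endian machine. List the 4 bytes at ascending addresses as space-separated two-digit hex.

C7 3A 7D 2C

3342499116 in hexadecimal, padded to 32 bits, is 0xC73A7D2C.
Split into bytes (most-significant first): C7 3A 7D 2C.
Big-endian stores the most-significant byte at the lowest address.
So the memory order matches the most-significant-first order: C7 3A 7D 2C.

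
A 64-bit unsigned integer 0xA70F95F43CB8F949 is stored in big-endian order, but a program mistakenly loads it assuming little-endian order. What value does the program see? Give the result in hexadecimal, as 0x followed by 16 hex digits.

0x49F9B83CF4950FA7

Stored big-endian, the bytes at ascending addresses are A7 0F 95 F4 3C B8 F9 49.
Read back as little-endian, the first byte is least significant, giving 0x49F9B83CF4950FA7.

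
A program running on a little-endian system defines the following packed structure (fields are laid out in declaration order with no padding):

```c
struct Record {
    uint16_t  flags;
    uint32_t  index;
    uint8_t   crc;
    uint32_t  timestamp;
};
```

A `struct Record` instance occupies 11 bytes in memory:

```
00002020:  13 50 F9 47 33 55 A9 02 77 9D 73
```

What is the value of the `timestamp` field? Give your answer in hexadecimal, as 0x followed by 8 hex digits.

`timestamp` follows `flags` (2 B), `index` (4 B), `crc` (1 B), so it starts at offset 2 + 4 + 1 = 7 and occupies 4 bytes.
Bytes at offsets 7..10: 02 77 9D 73.
In little-endian order the low byte comes first in memory.
Reassemble most-significant byte first: 73 9D 77 02 → 0x739D7702.

0x739D7702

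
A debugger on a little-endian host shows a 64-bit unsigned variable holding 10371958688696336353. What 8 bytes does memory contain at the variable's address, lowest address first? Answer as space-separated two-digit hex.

10371958688696336353 in hexadecimal, padded to 64 bits, is 0x8FF0997970C57FE1.
Split into bytes (most-significant first): 8F F0 99 79 70 C5 7F E1.
Little-endian stores the least-significant byte at the lowest address.
So at ascending addresses the bytes are E1 7F C5 70 79 99 F0 8F.

E1 7F C5 70 79 99 F0 8F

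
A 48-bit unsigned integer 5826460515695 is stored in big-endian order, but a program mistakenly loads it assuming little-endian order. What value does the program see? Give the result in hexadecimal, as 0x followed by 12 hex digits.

5826460515695 in 48-bit hexadecimal is 0x054C941BFD6F.
Stored big-endian, the bytes at ascending addresses are 05 4C 94 1B FD 6F.
Read back as little-endian, the first byte is least significant, giving 0x6FFD1B944C05.

0x6FFD1B944C05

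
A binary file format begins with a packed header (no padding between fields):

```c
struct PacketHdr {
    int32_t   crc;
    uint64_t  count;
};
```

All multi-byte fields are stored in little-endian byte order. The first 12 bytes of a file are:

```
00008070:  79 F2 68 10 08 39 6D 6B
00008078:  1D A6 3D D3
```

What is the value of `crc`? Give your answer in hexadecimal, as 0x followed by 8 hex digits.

`crc` is the first field, at byte offset 0, occupying 4 bytes.
Bytes at offsets 0..3: 79 F2 68 10.
Little-endian stores the least-significant byte at the lowest address.
Reassemble most-significant byte first: 10 68 F2 79 → 0x1068F279.

0x1068F279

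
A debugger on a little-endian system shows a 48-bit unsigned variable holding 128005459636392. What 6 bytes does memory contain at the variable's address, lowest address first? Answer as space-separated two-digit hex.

A8 70 F3 97 6B 74

128005459636392 in hexadecimal, padded to 48 bits, is 0x746B97F370A8.
Split into bytes (most-significant first): 74 6B 97 F3 70 A8.
Little-endian: lowest address holds the least-significant byte.
So at ascending addresses the bytes are A8 70 F3 97 6B 74.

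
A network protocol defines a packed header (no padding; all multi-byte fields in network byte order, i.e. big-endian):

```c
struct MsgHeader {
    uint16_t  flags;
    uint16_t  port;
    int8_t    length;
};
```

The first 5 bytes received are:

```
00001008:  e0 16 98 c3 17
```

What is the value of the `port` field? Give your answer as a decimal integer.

39107

`port` follows `flags` (2 bytes), so it starts at byte offset 2 and occupies 2 bytes.
Bytes at offsets 2..3: 98 C3.
In big-endian order the high byte comes first in memory.
The bytes are already most-significant first: 0x98C3.
0x98C3 = 39107.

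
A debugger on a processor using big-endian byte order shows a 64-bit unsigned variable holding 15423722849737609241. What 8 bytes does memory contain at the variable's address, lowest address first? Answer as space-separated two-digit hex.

D6 0C 12 36 A4 AF 90 19

15423722849737609241 in hexadecimal, padded to 64 bits, is 0xD60C1236A4AF9019.
Split into bytes (most-significant first): D6 0C 12 36 A4 AF 90 19.
Big-endian stores the most-significant byte at the lowest address.
So the memory order matches the most-significant-first order: D6 0C 12 36 A4 AF 90 19.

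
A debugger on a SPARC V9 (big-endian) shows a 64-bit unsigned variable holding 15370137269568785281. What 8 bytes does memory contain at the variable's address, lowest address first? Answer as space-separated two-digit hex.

15370137269568785281 in hexadecimal, padded to 64 bits, is 0xD54DB26985A3CB81.
Split into bytes (most-significant first): D5 4D B2 69 85 A3 CB 81.
Big-endian stores the most-significant byte at the lowest address.
So the memory order matches the most-significant-first order: D5 4D B2 69 85 A3 CB 81.

D5 4D B2 69 85 A3 CB 81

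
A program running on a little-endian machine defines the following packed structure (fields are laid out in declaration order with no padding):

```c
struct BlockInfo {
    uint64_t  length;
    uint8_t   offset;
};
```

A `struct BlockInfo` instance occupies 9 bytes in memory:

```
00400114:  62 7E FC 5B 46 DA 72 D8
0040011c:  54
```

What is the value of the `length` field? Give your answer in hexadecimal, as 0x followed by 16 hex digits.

0xD872DA465BFC7E62

`length` is the first field, at byte offset 0, occupying 8 bytes.
Bytes at offsets 0..7: 62 7E FC 5B 46 DA 72 D8.
In little-endian order the low byte comes first in memory.
Reassemble most-significant byte first: D8 72 DA 46 5B FC 7E 62 → 0xD872DA465BFC7E62.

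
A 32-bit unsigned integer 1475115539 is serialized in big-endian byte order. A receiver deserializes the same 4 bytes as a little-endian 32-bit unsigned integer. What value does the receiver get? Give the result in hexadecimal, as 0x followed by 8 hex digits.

0x137AEC57

1475115539 in 32-bit hexadecimal is 0x57EC7A13.
Stored big-endian, the bytes at ascending addresses are 57 EC 7A 13.
Read back as little-endian, the first byte is least significant, giving 0x137AEC57.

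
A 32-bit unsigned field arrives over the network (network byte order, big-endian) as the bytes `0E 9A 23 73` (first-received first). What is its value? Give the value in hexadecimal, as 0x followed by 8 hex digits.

0x0E9A2373

In big-endian order the high byte comes first in memory.
The bytes are already most-significant first: 0x0E9A2373.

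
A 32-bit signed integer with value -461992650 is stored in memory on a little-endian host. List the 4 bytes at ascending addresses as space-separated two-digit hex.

36 8D 76 E4

Two's complement of -461992650 in 32 bits: 461992650 = 0x1B8972CA; invert → 0xE4768D35; add 1 → 0xE4768D36.
Split into bytes (most-significant first): E4 76 8D 36.
Little-endian: lowest address holds the least-significant byte.
So at ascending addresses the bytes are 36 8D 76 E4.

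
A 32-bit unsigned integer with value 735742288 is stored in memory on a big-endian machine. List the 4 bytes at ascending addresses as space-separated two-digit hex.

2B DA 89 50

735742288 in hexadecimal, padded to 32 bits, is 0x2BDA8950.
Split into bytes (most-significant first): 2B DA 89 50.
Big-endian stores the most-significant byte at the lowest address.
So the memory order matches the most-significant-first order: 2B DA 89 50.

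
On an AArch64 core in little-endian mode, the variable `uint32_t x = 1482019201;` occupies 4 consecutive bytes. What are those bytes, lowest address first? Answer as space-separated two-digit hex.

1482019201 in hexadecimal, padded to 32 bits, is 0x5855D181.
Split into bytes (most-significant first): 58 55 D1 81.
Little-endian: lowest address holds the least-significant byte.
So at ascending addresses the bytes are 81 D1 55 58.

81 D1 55 58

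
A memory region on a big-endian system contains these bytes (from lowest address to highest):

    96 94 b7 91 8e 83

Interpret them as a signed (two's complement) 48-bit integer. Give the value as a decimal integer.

In big-endian order the high byte comes first in memory.
The bytes are already most-significant first: 0x9694B7918E83.
Top bit is set, so as a signed 48-bit value this is 0x9694B7918E83 − 2^48 = -115909497614717.

-115909497614717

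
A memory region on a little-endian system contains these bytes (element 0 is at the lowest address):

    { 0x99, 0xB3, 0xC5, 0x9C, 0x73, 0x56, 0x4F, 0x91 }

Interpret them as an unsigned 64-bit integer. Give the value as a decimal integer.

10470682713211122585

Little-endian stores the least-significant byte at the lowest address.
Reassemble most-significant byte first: 91 4F 56 73 9C C5 B3 99 → 0x914F56739CC5B399.
0x914F56739CC5B399 = 10470682713211122585.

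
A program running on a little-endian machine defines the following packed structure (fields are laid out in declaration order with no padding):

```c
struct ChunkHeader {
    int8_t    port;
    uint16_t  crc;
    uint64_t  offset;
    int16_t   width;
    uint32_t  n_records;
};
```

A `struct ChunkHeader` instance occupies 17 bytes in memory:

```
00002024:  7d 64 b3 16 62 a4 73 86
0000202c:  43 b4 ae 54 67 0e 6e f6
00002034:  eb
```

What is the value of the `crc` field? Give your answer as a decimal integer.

`crc` follows `port` (1 byte), so it starts at byte offset 1 and occupies 2 bytes.
Bytes at offsets 1..2: 64 B3.
Little-endian stores the least-significant byte at the lowest address.
Reassemble most-significant byte first: B3 64 → 0xB364.
0xB364 = 45924.

45924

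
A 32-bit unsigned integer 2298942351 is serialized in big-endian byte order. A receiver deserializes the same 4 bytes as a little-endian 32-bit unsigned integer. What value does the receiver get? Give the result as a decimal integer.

2298942351 in 32-bit hexadecimal is 0x8907138F.
Stored big-endian, the bytes at ascending addresses are 89 07 13 8F.
Read back as little-endian, the first byte is least significant, giving 0x8F130789.
0x8F130789 = 2400389001.

2400389001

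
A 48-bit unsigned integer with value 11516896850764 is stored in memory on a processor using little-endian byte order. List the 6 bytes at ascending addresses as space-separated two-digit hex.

4C B3 8B 7C 79 0A

11516896850764 in hexadecimal, padded to 48 bits, is 0x0A797C8BB34C.
Split into bytes (most-significant first): 0A 79 7C 8B B3 4C.
Little-endian: lowest address holds the least-significant byte.
So at ascending addresses the bytes are 4C B3 8B 7C 79 0A.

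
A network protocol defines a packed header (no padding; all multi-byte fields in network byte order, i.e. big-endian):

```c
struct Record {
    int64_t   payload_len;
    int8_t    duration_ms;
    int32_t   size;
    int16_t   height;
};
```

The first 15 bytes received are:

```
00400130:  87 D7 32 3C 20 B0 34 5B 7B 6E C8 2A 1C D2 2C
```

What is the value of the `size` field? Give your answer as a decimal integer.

1858611740

`size` follows `payload_len` (8 B), `duration_ms` (1 B), so it starts at offset 8 + 1 = 9 and occupies 4 bytes.
Bytes at offsets 9..12: 6E C8 2A 1C.
Big-endian: lowest address holds the most-significant byte.
The bytes are already most-significant first: 0x6EC82A1C.
0x6EC82A1C = 1858611740.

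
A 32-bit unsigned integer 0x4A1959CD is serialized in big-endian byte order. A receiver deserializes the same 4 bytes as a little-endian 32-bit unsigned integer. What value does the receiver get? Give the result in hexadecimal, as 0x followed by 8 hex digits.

0xCD59194A

Stored big-endian, the bytes at ascending addresses are 4A 19 59 CD.
Read back as little-endian, the first byte is least significant, giving 0xCD59194A.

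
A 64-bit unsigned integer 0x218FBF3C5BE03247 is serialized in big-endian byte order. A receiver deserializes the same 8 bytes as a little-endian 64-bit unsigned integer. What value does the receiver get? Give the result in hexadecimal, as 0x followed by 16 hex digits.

Stored big-endian, the bytes at ascending addresses are 21 8F BF 3C 5B E0 32 47.
Read back as little-endian, the first byte is least significant, giving 0x4732E05B3CBF8F21.

0x4732E05B3CBF8F21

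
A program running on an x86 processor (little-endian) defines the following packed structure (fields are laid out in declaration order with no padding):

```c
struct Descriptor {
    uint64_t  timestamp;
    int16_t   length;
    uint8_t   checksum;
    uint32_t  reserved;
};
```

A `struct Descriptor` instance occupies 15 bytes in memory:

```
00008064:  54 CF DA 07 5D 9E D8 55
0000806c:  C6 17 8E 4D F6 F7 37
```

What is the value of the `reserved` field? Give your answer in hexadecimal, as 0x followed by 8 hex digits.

`reserved` follows `timestamp` (8 B), `length` (2 B), `checksum` (1 B), so it starts at offset 8 + 2 + 1 = 11 and occupies 4 bytes.
Bytes at offsets 11..14: 4D F6 F7 37.
Little-endian: lowest address holds the least-significant byte.
Reassemble most-significant byte first: 37 F7 F6 4D → 0x37F7F64D.

0x37F7F64D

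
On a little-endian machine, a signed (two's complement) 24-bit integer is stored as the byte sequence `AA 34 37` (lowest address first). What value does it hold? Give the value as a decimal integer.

3617962

Little-endian stores the least-significant byte at the lowest address.
Reassemble most-significant byte first: 37 34 AA → 0x3734AA.
0x3734AA = 3617962.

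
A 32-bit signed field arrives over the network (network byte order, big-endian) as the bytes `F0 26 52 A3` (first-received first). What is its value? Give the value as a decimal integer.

Big-endian: lowest address holds the most-significant byte.
The bytes are already most-significant first: 0xF02652A3.
Top bit is set, so as a signed 32-bit value this is 0xF02652A3 − 2^32 = -265923933.

-265923933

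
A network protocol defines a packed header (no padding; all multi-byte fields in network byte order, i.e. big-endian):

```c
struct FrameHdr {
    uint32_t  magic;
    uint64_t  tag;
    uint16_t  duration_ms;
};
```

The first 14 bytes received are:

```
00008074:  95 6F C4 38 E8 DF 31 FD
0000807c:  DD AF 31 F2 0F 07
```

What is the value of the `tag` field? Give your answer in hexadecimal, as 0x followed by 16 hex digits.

0xE8DF31FDDDAF31F2

`tag` follows `magic` (4 bytes), so it starts at byte offset 4 and occupies 8 bytes.
Bytes at offsets 4..11: E8 DF 31 FD DD AF 31 F2.
In big-endian order the high byte comes first in memory.
The bytes are already most-significant first: 0xE8DF31FDDDAF31F2.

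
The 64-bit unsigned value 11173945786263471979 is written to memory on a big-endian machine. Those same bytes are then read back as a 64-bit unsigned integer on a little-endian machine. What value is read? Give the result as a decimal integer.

7712332523381199259

11173945786263471979 in 64-bit hexadecimal is 0x9B11D47D91B5076B.
Stored big-endian, the bytes at ascending addresses are 9B 11 D4 7D 91 B5 07 6B.
Read back as little-endian, the first byte is least significant, giving 0x6B07B5917DD4119B.
0x6B07B5917DD4119B = 7712332523381199259.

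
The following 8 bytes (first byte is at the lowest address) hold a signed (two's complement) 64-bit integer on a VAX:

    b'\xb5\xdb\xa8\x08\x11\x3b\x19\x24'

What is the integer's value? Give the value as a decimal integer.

2601175204128938933

In little-endian order the low byte comes first in memory.
Reassemble most-significant byte first: 24 19 3B 11 08 A8 DB B5 → 0x24193B1108A8DBB5.
0x24193B1108A8DBB5 = 2601175204128938933.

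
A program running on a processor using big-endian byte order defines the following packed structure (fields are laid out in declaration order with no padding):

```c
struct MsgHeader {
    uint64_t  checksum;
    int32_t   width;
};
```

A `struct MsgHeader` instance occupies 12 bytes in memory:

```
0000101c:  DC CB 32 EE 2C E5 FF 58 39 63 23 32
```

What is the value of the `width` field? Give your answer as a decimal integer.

962798386

`width` follows `checksum` (8 bytes), so it starts at byte offset 8 and occupies 4 bytes.
Bytes at offsets 8..11: 39 63 23 32.
Big-endian: lowest address holds the most-significant byte.
The bytes are already most-significant first: 0x39632332.
0x39632332 = 962798386.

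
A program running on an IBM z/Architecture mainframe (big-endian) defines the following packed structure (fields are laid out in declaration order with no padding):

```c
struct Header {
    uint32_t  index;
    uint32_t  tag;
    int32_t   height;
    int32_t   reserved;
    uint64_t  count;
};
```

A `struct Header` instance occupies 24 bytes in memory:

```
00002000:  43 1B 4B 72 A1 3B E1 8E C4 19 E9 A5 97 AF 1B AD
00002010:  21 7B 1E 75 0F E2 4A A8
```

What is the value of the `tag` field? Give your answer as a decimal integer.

2705056142

`tag` follows `index` (4 bytes), so it starts at byte offset 4 and occupies 4 bytes.
Bytes at offsets 4..7: A1 3B E1 8E.
Big-endian stores the most-significant byte at the lowest address.
The bytes are already most-significant first: 0xA13BE18E.
0xA13BE18E = 2705056142.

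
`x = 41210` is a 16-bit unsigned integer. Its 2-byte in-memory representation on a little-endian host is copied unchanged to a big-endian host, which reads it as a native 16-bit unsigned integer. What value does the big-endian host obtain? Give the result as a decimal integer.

64160

41210 in 16-bit hexadecimal is 0xA0FA.
Stored little-endian, the bytes at ascending addresses are FA A0.
Read back as big-endian, the last byte is least significant, giving 0xFAA0.
0xFAA0 = 64160.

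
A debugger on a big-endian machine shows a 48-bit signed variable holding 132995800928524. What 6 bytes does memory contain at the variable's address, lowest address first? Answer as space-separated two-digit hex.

132995800928524 in hexadecimal, padded to 48 bits, is 0x78F57F78910C.
Split into bytes (most-significant first): 78 F5 7F 78 91 0C.
In big-endian order the high byte comes first in memory.
So the memory order matches the most-significant-first order: 78 F5 7F 78 91 0C.

78 F5 7F 78 91 0C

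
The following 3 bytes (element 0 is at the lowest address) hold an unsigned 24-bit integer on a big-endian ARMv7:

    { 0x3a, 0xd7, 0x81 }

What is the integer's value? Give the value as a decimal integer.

3856257

Big-endian: lowest address holds the most-significant byte.
The bytes are already most-significant first: 0x3AD781.
0x3AD781 = 3856257.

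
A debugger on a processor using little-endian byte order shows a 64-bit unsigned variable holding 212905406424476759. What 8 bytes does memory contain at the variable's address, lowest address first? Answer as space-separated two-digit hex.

57 EC B0 D0 56 64 F4 02

212905406424476759 in hexadecimal, padded to 64 bits, is 0x02F46456D0B0EC57.
Split into bytes (most-significant first): 02 F4 64 56 D0 B0 EC 57.
Little-endian stores the least-significant byte at the lowest address.
So at ascending addresses the bytes are 57 EC B0 D0 56 64 F4 02.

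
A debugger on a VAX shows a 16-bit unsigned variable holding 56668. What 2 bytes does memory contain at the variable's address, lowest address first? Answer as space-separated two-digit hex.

5C DD

56668 in hexadecimal, padded to 16 bits, is 0xDD5C.
Split into bytes (most-significant first): DD 5C.
Little-endian stores the least-significant byte at the lowest address.
So at ascending addresses the bytes are 5C DD.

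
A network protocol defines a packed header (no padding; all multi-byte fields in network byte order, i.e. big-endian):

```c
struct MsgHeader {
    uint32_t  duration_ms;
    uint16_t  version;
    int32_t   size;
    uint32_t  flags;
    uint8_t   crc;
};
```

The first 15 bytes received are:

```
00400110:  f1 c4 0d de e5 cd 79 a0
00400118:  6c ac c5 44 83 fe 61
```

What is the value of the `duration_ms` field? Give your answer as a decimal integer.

4056157662

`duration_ms` is the first field, at byte offset 0, occupying 4 bytes.
Bytes at offsets 0..3: F1 C4 0D DE.
Big-endian stores the most-significant byte at the lowest address.
The bytes are already most-significant first: 0xF1C40DDE.
0xF1C40DDE = 4056157662.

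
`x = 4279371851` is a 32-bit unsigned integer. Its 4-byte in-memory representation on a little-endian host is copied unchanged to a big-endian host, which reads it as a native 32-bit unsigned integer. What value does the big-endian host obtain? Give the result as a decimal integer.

4279371851 in 32-bit hexadecimal is 0xFF12084B.
Stored little-endian, the bytes at ascending addresses are 4B 08 12 FF.
Read back as big-endian, the last byte is least significant, giving 0x4B0812FF.
0x4B0812FF = 1258820351.

1258820351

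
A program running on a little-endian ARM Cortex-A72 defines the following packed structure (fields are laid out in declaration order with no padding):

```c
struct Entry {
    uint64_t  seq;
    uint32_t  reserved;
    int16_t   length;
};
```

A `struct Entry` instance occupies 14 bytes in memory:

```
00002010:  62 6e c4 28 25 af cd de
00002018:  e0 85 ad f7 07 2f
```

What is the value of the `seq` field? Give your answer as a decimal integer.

`seq` is the first field, at byte offset 0, occupying 8 bytes.
Bytes at offsets 0..7: 62 6E C4 28 25 AF CD DE.
In little-endian order the low byte comes first in memory.
Reassemble most-significant byte first: DE CD AF 25 28 C4 6E 62 → 0xDECDAF2528C46E62.
0xDECDAF2528C46E62 = 16054680820778298978.

16054680820778298978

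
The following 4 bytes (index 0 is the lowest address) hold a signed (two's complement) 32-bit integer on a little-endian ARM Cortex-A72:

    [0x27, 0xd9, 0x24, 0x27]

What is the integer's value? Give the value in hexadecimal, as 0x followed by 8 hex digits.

Little-endian: lowest address holds the least-significant byte.
Reassemble most-significant byte first: 27 24 D9 27 → 0x2724D927.

0x2724D927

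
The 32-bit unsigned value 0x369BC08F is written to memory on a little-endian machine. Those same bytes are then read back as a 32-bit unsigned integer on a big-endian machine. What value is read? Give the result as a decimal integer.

2411764534

Stored little-endian, the bytes at ascending addresses are 8F C0 9B 36.
Read back as big-endian, the last byte is least significant, giving 0x8FC09B36.
0x8FC09B36 = 2411764534.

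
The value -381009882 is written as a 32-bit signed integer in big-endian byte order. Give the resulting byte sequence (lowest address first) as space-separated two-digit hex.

Two's complement of -381009882 in 32 bits: 381009882 = 0x16B5BFDA; invert → 0xE94A4025; add 1 → 0xE94A4026.
Split into bytes (most-significant first): E9 4A 40 26.
In big-endian order the high byte comes first in memory.
So the memory order matches the most-significant-first order: E9 4A 40 26.

E9 4A 40 26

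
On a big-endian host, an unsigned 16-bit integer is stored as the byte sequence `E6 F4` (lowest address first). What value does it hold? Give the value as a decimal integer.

In big-endian order the high byte comes first in memory.
The bytes are already most-significant first: 0xE6F4.
0xE6F4 = 59124.

59124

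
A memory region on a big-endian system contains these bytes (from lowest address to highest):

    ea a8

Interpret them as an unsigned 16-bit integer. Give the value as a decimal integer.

60072

Big-endian stores the most-significant byte at the lowest address.
The bytes are already most-significant first: 0xEAA8.
0xEAA8 = 60072.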